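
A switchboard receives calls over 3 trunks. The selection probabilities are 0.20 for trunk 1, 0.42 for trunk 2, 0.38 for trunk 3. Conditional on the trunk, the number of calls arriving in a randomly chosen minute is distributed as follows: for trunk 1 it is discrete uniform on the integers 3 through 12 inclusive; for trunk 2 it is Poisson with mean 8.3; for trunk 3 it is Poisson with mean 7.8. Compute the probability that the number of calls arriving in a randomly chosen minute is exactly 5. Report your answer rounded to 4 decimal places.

0.0917

Conditional on each trunk, P(X = 5): 1: 0.1; 2: 0.0815765; 3: 0.0985814.
By total probability, P(X = 5) = 0.2·0.1 + 0.42·0.0815765 + 0.38·0.0985814 = 0.091723.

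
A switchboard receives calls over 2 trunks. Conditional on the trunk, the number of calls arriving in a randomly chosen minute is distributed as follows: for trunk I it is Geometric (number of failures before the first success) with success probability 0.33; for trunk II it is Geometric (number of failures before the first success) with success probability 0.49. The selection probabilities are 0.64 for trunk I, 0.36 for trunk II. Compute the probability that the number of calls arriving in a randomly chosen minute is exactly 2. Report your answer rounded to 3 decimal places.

Conditional on each trunk, P(X = 2): I: 0.148137; II: 0.127449.
By total probability, P(X = 2) = 0.64·0.148137 + 0.36·0.127449 = 0.140689.

0.141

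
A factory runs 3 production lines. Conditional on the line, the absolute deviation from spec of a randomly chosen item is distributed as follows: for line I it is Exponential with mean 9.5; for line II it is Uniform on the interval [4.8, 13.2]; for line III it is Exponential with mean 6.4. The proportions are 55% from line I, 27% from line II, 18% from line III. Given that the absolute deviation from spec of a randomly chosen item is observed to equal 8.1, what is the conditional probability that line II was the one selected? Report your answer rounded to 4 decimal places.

Likelihoods f(8.1 | ·): I: 0.0448728; II: 0.119048; III: 0.0440723.
Posterior ∝ prior × likelihood. Numerator for II: 0.27·0.119048 = 0.0321429.
Normalizing constant: 0.55·0.0448728 + 0.27·0.119048 + 0.18·0.0440723 = 0.0647559.
P(II | observation) = 0.0321429 / 0.0647559 = 0.496369.

0.4964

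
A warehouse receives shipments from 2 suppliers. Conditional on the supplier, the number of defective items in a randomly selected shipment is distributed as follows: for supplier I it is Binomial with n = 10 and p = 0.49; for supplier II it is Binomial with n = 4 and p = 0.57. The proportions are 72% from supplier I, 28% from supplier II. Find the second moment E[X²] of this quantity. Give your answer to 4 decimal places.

For each component E[X²] = Var + (mean)², giving I: 26.509; II: 6.1788.
Overall E[X²] = 0.72·26.509 + 0.28·6.1788 = 20.8165.

20.8165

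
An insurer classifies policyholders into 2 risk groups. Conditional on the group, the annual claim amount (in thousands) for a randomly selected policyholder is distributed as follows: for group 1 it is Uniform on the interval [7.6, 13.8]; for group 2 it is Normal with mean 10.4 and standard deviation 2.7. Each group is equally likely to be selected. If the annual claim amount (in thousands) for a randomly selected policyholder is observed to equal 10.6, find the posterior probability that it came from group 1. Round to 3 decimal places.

0.523

Likelihoods f(10.6 | ·): 1: 0.16129; 2: 0.147352.
Posterior ∝ prior × likelihood. Numerator for 1: 0.5·0.16129 = 0.0806452.
Normalizing constant: 0.5·0.16129 + 0.5·0.147352 = 0.154321.
P(1 | observation) = 0.0806452 / 0.154321 = 0.522581.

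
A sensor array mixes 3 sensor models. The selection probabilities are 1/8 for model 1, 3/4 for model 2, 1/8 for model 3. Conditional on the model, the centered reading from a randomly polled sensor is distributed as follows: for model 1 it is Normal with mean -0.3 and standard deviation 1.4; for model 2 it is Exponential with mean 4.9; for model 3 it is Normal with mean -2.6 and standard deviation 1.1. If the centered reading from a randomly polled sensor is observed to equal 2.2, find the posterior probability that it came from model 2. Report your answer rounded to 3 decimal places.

Likelihoods f(2.2 | ·): 1: 0.057856; 2: 0.130261; 3: 2.65917e-05.
Posterior ∝ prior × likelihood. Numerator for 2: 0.75·0.130261 = 0.0976958.
Normalizing constant: 0.125·0.057856 + 0.75·0.130261 + 0.125·2.65917e-05 = 0.104931.
P(2 | observation) = 0.0976958 / 0.104931 = 0.931047.

0.931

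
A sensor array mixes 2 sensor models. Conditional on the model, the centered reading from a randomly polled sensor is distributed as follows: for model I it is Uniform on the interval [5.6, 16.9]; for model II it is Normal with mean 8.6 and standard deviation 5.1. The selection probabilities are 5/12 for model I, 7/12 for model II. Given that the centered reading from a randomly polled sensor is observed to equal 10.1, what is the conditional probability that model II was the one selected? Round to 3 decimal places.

Likelihoods f(10.1 | ·): I: 0.0884956; II: 0.0749127.
Posterior ∝ prior × likelihood. Numerator for II: 0.583333·0.0749127 = 0.0436991.
Normalizing constant: 0.416667·0.0884956 + 0.583333·0.0749127 = 0.0805722.
P(II | observation) = 0.0436991 / 0.0805722 = 0.542359.

0.542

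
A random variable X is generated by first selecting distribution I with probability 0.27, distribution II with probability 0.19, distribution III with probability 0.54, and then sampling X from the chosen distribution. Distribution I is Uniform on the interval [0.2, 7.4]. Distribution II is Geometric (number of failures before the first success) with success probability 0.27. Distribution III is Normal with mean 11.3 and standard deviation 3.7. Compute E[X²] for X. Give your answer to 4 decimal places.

For each component E[X²] = Var + (mean)², giving I: 18.76; II: 17.3237; III: 141.38.
Overall E[X²] = 0.27·18.76 + 0.19·17.3237 + 0.54·141.38 = 84.7019.

84.7019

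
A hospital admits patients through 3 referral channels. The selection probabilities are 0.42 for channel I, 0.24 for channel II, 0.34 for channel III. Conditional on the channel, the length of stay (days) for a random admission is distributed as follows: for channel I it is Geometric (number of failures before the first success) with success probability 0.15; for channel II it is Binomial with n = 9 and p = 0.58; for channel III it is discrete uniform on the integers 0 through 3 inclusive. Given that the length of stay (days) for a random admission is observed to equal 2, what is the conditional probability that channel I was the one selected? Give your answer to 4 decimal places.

Likelihoods P(X=2 | ·): I: 0.108375; II: 0.0279192; III: 0.25.
Posterior ∝ prior × likelihood. Numerator for I: 0.42·0.108375 = 0.0455175.
Normalizing constant: 0.42·0.108375 + 0.24·0.0279192 + 0.34·0.25 = 0.137218.
P(I | observation) = 0.0455175 / 0.137218 = 0.331716.

0.3317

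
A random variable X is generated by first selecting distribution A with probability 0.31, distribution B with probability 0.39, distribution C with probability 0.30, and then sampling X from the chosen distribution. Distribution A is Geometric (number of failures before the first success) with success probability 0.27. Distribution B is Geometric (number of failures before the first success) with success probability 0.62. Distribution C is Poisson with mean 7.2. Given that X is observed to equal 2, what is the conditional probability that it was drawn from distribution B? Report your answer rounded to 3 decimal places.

0.409

Likelihoods P(X=2 | ·): A: 0.143883; B: 0.089528; C: 0.0193515.
Posterior ∝ prior × likelihood. Numerator for B: 0.39·0.089528 = 0.0349159.
Normalizing constant: 0.31·0.143883 + 0.39·0.089528 + 0.3·0.0193515 = 0.0853251.
P(B | observation) = 0.0349159 / 0.0853251 = 0.40921.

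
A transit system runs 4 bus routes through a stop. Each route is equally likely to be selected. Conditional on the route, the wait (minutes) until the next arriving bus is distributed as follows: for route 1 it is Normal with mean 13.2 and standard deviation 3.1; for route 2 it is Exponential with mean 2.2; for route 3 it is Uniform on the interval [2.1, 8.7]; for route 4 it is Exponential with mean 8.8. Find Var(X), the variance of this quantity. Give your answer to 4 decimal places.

Per component, 1: μ=13.2, E[X²]=183.85; 2: μ=2.2, E[X²]=9.68; 3: μ=5.4, E[X²]=32.79; 4: μ=8.8, E[X²]=154.88.
E[X] = 0.25·13.2 + 0.25·2.2 + 0.25·5.4 + 0.25·8.8 = 7.4.
E[X²] = 0.25·183.85 + 0.25·9.68 + 0.25·32.79 + 0.25·154.88 = 95.3.
Var(X) = E[X²] − (E[X])² = 95.3 − 54.76 = 40.54.

40.5400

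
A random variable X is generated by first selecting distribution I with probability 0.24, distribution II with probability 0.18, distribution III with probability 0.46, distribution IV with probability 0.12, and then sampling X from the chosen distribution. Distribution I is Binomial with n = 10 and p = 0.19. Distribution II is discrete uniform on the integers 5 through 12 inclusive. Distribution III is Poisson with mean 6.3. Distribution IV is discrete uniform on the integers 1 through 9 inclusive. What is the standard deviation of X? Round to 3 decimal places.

3.173

Per component, I: μ=1.9, E[X²]=5.149; II: μ=8.5, E[X²]=77.5; III: μ=6.3, E[X²]=45.99; IV: μ=5, E[X²]=31.6667.
E[X] = 0.24·1.9 + 0.18·8.5 + 0.46·6.3 + 0.12·5 = 5.484.
E[X²] = 0.24·5.149 + 0.18·77.5 + 0.46·45.99 + 0.12·31.6667 = 40.1412.
Var(X) = E[X²] − (E[X])² = 40.1412 − 30.0743 = 10.0669.
SD(X) = √10.0669 = 3.17284.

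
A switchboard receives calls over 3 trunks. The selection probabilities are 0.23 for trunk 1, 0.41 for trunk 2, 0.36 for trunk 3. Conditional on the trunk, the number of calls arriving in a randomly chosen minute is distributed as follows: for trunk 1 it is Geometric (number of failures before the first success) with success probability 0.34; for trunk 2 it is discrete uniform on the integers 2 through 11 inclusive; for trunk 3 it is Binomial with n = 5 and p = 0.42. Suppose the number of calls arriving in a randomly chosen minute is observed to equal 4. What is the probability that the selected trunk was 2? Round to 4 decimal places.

0.4642

Likelihoods P(X=4 | ·): 1: 0.0645141; 2: 0.1; 3: 0.0902392.
Posterior ∝ prior × likelihood. Numerator for 2: 0.41·0.1 = 0.041.
Normalizing constant: 0.23·0.0645141 + 0.41·0.1 + 0.36·0.0902392 = 0.0883243.
P(2 | observation) = 0.041 / 0.0883243 = 0.464198.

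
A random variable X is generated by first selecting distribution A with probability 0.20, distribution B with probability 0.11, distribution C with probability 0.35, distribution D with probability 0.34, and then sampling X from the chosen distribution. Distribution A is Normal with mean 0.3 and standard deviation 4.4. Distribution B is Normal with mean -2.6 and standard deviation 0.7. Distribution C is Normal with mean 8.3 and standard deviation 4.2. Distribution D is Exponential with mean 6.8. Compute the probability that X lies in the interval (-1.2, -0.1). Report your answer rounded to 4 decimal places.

Conditional on each component, P(-1.2 < X < -0.1): A: 0.0971964; B: 0.0225726; C: 0.0108985; D: 0.
By total probability, P(-1.2 < X < -0.1) = 0.2·0.0971964 + 0.11·0.0225726 + 0.35·0.0108985 + 0.34·0 = 0.0257367.

0.0257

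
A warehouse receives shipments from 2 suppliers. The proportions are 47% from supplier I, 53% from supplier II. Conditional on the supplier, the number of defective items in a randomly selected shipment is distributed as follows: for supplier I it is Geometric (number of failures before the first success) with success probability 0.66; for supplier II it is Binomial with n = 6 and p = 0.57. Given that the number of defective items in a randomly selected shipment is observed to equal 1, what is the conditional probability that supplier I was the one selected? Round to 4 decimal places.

Likelihoods P(X=1 | ·): I: 0.2244; II: 0.0502769.
Posterior ∝ prior × likelihood. Numerator for I: 0.47·0.2244 = 0.105468.
Normalizing constant: 0.47·0.2244 + 0.53·0.0502769 = 0.132115.
P(I | observation) = 0.105468 / 0.132115 = 0.798306.

0.7983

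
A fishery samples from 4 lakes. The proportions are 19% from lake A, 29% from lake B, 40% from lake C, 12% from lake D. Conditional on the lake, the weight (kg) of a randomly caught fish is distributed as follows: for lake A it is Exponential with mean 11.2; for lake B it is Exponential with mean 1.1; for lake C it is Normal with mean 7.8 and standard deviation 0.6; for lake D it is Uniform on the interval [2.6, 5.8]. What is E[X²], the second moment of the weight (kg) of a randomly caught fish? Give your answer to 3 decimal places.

75.068

For each component E[X²] = Var + (mean)², giving A: 250.88; B: 2.42; C: 61.2; D: 18.4933.
Overall E[X²] = 0.19·250.88 + 0.29·2.42 + 0.4·61.2 + 0.12·18.4933 = 75.0682.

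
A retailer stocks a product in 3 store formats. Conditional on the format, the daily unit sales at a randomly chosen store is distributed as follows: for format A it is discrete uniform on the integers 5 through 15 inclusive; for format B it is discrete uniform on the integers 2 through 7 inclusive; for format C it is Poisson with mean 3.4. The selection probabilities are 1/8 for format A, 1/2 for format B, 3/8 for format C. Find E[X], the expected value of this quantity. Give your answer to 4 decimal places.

Component means — A: 10; B: 4.5; C: 3.4.
E[X] = 0.125·10 + 0.5·4.5 + 0.375·3.4 = 4.775.

4.7750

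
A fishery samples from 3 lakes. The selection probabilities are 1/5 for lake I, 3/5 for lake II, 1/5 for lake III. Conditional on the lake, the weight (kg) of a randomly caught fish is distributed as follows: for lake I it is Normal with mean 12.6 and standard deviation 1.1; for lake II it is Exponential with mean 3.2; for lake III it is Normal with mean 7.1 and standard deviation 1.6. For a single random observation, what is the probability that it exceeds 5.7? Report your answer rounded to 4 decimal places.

0.4629

Conditional on each lake, P(X > 5.7): I: 1; II: 0.168427; III: 0.809213.
By total probability, P(X > 5.7) = 0.2·1 + 0.6·0.168427 + 0.2·0.809213 = 0.462899.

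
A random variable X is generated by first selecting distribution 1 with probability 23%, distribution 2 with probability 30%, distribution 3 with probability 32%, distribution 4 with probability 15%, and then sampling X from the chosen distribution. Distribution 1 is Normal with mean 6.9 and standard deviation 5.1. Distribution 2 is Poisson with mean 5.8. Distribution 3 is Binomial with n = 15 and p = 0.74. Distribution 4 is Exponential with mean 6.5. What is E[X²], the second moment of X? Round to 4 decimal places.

81.7903

For each component E[X²] = Var + (mean)², giving 1: 73.62; 2: 39.44; 3: 126.096; 4: 84.5.
Overall E[X²] = 0.23·73.62 + 0.3·39.44 + 0.32·126.096 + 0.15·84.5 = 81.7903.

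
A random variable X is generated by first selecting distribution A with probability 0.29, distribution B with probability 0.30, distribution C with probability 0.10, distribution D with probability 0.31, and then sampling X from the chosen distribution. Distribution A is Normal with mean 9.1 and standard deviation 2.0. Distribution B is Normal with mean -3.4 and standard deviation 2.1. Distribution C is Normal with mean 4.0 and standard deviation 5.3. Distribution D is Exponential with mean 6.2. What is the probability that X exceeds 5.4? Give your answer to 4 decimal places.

0.4500

Conditional on each component, P(X > 5.4): A: 0.967843; B: 1.39185e-05; C: 0.395832; D: 0.418546.
By total probability, P(X > 5.4) = 0.29·0.967843 + 0.3·1.39185e-05 + 0.1·0.395832 + 0.31·0.418546 = 0.450011.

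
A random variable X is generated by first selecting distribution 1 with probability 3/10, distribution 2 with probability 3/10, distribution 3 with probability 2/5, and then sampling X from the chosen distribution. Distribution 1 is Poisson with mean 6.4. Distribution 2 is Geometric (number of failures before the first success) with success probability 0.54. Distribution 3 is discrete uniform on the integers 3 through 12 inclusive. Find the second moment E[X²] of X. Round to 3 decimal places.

For each component E[X²] = Var + (mean)², giving 1: 47.36; 2: 2.30316; 3: 64.5.
Overall E[X²] = 0.3·47.36 + 0.3·2.30316 + 0.4·64.5 = 40.6989.

40.699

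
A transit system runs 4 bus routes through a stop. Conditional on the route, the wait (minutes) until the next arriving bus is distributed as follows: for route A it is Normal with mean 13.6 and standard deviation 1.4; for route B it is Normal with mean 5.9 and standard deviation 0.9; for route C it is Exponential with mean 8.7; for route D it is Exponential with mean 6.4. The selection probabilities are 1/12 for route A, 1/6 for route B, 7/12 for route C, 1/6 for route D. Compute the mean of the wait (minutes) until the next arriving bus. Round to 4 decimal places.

8.2583

Component means — A: 13.6; B: 5.9; C: 8.7; D: 6.4.
E[X] = 0.0833333·13.6 + 0.166667·5.9 + 0.583333·8.7 + 0.166667·6.4 = 8.25833.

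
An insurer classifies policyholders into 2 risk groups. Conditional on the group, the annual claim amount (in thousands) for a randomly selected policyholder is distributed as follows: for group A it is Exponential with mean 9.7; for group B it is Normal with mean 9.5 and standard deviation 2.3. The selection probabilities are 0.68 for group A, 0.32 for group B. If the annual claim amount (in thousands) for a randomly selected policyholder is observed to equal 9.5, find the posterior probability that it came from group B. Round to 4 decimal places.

Likelihoods f(9.5 | ·): A: 0.0387158; B: 0.173453.
Posterior ∝ prior × likelihood. Numerator for B: 0.32·0.173453 = 0.055505.
Normalizing constant: 0.68·0.0387158 + 0.32·0.173453 = 0.0818318.
P(B | observation) = 0.055505 / 0.0818318 = 0.678282.

0.6783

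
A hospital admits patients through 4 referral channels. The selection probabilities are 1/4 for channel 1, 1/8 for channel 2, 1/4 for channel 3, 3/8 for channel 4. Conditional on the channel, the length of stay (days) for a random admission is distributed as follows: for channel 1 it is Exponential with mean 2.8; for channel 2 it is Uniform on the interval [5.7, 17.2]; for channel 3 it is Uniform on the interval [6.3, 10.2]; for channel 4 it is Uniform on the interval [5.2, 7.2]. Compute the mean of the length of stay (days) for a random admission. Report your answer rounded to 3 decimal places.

6.519

Component means — 1: 2.8; 2: 11.45; 3: 8.25; 4: 6.2.
E[X] = 0.25·2.8 + 0.125·11.45 + 0.25·8.25 + 0.375·6.2 = 6.51875.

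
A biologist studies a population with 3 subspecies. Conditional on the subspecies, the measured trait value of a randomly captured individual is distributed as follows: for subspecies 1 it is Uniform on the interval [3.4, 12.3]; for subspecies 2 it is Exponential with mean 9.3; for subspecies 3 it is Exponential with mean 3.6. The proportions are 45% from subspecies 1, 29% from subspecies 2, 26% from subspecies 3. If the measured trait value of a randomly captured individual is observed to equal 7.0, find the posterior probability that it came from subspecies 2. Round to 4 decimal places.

Likelihoods f(7.0 | ·): 1: 0.11236; 2: 0.0506557; 3: 0.0397407.
Posterior ∝ prior × likelihood. Numerator for 2: 0.29·0.0506557 = 0.0146902.
Normalizing constant: 0.45·0.11236 + 0.29·0.0506557 + 0.26·0.0397407 = 0.0755846.
P(2 | observation) = 0.0146902 / 0.0755846 = 0.194354.

0.1944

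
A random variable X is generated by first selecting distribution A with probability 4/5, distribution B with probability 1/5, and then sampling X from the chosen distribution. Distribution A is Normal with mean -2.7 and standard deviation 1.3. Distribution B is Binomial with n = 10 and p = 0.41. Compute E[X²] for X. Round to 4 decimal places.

For each component E[X²] = Var + (mean)², giving A: 8.98; B: 19.229.
Overall E[X²] = 0.8·8.98 + 0.2·19.229 = 11.0298.

11.0298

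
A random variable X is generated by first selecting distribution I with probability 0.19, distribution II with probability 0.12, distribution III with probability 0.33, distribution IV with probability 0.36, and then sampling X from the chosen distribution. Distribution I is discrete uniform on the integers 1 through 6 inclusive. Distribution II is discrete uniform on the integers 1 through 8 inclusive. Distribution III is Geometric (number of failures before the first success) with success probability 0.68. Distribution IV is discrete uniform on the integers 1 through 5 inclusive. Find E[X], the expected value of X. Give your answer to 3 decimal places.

Component means — I: 3.5; II: 4.5; III: 0.470588; IV: 3.
E[X] = 0.19·3.5 + 0.12·4.5 + 0.33·0.470588 + 0.36·3 = 2.44029.

2.440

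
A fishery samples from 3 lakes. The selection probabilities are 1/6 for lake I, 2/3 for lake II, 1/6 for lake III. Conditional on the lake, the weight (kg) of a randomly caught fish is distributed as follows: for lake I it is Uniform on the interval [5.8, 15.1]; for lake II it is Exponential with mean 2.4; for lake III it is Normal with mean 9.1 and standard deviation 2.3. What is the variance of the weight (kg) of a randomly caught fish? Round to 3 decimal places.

18.162

Per component, I: μ=10.45, E[X²]=116.41; II: μ=2.4, E[X²]=11.52; III: μ=9.1, E[X²]=88.1.
E[X] = 0.166667·10.45 + 0.666667·2.4 + 0.166667·9.1 = 4.85833.
E[X²] = 0.166667·116.41 + 0.666667·11.52 + 0.166667·88.1 = 41.765.
Var(X) = E[X²] − (E[X])² = 41.765 − 23.6034 = 18.1616.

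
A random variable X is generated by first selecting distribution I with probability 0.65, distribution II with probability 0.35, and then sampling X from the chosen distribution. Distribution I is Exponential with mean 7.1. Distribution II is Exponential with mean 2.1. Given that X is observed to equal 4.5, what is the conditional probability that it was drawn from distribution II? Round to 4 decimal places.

Likelihoods f(4.5 | ·): I: 0.0747282; II: 0.0558663.
Posterior ∝ prior × likelihood. Numerator for II: 0.35·0.0558663 = 0.0195532.
Normalizing constant: 0.65·0.0747282 + 0.35·0.0558663 = 0.0681265.
P(II | observation) = 0.0195532 / 0.0681265 = 0.287013.

0.2870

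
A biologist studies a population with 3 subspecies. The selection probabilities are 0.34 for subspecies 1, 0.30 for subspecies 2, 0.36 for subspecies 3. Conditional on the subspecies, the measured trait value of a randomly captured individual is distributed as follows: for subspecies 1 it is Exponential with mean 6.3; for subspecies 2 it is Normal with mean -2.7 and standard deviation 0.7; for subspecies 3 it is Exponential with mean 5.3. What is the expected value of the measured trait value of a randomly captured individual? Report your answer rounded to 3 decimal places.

Component means — 1: 6.3; 2: -2.7; 3: 5.3.
E[X] = 0.34·6.3 + 0.3·-2.7 + 0.36·5.3 = 3.24.

3.240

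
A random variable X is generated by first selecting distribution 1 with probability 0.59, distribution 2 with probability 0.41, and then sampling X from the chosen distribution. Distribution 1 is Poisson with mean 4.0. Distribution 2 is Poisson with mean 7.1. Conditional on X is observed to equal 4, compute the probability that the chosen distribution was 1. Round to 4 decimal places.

Likelihoods P(X=4 | ·): 1: 0.195367; 2: 0.0873638.
Posterior ∝ prior × likelihood. Numerator for 1: 0.59·0.195367 = 0.115266.
Normalizing constant: 0.59·0.195367 + 0.41·0.0873638 = 0.151086.
P(1 | observation) = 0.115266 / 0.151086 = 0.762921.

0.7629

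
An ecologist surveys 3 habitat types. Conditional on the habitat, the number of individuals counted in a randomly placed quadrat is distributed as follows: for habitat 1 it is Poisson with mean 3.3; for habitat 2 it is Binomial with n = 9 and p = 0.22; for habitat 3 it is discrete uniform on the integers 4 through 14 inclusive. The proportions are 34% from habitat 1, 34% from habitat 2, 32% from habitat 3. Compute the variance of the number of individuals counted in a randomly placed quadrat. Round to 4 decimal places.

Per component, 1: μ=3.3, E[X²]=14.19; 2: μ=1.98, E[X²]=5.4648; 3: μ=9, E[X²]=91.
E[X] = 0.34·3.3 + 0.34·1.98 + 0.32·9 = 4.6752.
E[X²] = 0.34·14.19 + 0.34·5.4648 + 0.32·91 = 35.8026.
Var(X) = E[X²] − (E[X])² = 35.8026 − 21.8575 = 13.9451.

13.9451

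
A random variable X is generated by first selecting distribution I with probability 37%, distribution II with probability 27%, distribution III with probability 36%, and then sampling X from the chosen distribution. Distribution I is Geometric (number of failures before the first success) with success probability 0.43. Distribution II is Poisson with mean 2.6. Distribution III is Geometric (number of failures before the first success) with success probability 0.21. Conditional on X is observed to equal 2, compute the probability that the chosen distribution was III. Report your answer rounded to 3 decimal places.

0.283

Likelihoods P(X=2 | ·): I: 0.139707; II: 0.251045; III: 0.131061.
Posterior ∝ prior × likelihood. Numerator for III: 0.36·0.131061 = 0.047182.
Normalizing constant: 0.37·0.139707 + 0.27·0.251045 + 0.36·0.131061 = 0.166656.
P(III | observation) = 0.047182 / 0.166656 = 0.283111.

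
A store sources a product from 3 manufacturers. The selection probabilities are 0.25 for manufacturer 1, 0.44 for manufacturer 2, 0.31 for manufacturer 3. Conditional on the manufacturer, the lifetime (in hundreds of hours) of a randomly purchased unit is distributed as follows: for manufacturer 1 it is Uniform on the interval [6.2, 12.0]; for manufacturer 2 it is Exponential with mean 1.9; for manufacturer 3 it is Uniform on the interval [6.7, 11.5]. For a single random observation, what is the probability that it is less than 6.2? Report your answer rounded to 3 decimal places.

0.423

Conditional on each manufacturer, P(X < 6.2): 1: 0; 2: 0.961733; 3: 0.
By total probability, P(X < 6.2) = 0.25·0 + 0.44·0.961733 + 0.31·0 = 0.423162.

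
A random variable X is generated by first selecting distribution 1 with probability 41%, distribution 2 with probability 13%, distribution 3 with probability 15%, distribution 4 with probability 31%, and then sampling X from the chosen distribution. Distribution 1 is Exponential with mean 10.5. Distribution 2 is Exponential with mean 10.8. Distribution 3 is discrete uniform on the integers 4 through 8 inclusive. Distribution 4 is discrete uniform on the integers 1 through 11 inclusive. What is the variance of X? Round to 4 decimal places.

68.9674

Per component, 1: μ=10.5, E[X²]=220.5; 2: μ=10.8, E[X²]=233.28; 3: μ=6, E[X²]=38; 4: μ=6, E[X²]=46.
E[X] = 0.41·10.5 + 0.13·10.8 + 0.15·6 + 0.31·6 = 8.469.
E[X²] = 0.41·220.5 + 0.13·233.28 + 0.15·38 + 0.31·46 = 140.691.
Var(X) = E[X²] − (E[X])² = 140.691 − 71.724 = 68.9674.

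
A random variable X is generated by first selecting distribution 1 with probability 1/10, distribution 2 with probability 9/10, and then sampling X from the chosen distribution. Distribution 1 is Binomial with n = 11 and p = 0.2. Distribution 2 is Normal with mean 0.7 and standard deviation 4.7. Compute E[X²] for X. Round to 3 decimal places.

For each component E[X²] = Var + (mean)², giving 1: 6.6; 2: 22.58.
Overall E[X²] = 0.1·6.6 + 0.9·22.58 = 20.982.

20.982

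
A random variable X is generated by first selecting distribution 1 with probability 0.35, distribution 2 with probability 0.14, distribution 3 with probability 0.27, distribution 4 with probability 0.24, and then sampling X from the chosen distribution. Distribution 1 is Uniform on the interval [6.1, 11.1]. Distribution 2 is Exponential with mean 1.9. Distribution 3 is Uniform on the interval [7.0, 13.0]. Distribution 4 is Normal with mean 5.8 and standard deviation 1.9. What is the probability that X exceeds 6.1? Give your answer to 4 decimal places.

Conditional on each component, P(X > 6.1): 1: 1; 2: 0.0403354; 3: 1; 4: 0.43727.
By total probability, P(X > 6.1) = 0.35·1 + 0.14·0.0403354 + 0.27·1 + 0.24·0.43727 = 0.730592.

0.7306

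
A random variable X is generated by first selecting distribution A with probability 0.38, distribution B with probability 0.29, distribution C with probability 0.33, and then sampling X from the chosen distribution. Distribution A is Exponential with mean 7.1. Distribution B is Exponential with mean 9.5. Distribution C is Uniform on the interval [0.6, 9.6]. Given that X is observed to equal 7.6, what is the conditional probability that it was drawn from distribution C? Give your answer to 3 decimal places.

Likelihoods f(7.6 | ·): A: 0.0482906; B: 0.0472978; C: 0.111111.
Posterior ∝ prior × likelihood. Numerator for C: 0.33·0.111111 = 0.0366667.
Normalizing constant: 0.38·0.0482906 + 0.29·0.0472978 + 0.33·0.111111 = 0.0687335.
P(C | observation) = 0.0366667 / 0.0687335 = 0.533462.

0.533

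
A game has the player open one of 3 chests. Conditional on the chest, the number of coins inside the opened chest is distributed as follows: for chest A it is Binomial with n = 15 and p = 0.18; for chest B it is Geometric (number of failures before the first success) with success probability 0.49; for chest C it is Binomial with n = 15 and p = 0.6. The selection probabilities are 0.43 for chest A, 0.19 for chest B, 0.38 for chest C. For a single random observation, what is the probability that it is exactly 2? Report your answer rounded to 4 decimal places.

0.1352

Conditional on each chest, P(X = 2): A: 0.257819; B: 0.127449; C: 0.000253672.
By total probability, P(X = 2) = 0.43·0.257819 + 0.19·0.127449 + 0.38·0.000253672 = 0.135174.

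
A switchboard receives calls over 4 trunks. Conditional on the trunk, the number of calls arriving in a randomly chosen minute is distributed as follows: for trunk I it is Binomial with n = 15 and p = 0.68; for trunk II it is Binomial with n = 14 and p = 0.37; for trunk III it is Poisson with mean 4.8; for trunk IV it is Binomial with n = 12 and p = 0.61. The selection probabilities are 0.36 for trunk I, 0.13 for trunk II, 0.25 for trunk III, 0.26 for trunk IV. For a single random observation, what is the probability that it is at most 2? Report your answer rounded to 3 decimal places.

0.044

Conditional on each trunk, P(X ≤ 2): I: 1.91545e-05; II: 0.0630091; III: 0.142539; IV: 0.00224394.
By total probability, P(X ≤ 2) = 0.36·1.91545e-05 + 0.13·0.0630091 + 0.25·0.142539 + 0.26·0.00224394 = 0.0444163.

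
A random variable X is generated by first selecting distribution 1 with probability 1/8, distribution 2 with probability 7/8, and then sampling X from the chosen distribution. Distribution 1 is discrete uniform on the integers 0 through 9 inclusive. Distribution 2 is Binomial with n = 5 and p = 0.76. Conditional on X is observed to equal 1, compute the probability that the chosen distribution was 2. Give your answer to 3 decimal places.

Likelihoods P(X=1 | ·): 1: 0.1; 2: 0.0126075.
Posterior ∝ prior × likelihood. Numerator for 2: 0.875·0.0126075 = 0.0110316.
Normalizing constant: 0.125·0.1 + 0.875·0.0126075 = 0.0235316.
P(2 | observation) = 0.0110316 / 0.0235316 = 0.468798.

0.469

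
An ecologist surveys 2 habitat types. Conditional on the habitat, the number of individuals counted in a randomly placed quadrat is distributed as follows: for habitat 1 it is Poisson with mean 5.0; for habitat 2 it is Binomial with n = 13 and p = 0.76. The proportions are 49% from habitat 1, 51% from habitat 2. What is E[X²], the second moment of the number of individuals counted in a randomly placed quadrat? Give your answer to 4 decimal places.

For each component E[X²] = Var + (mean)², giving 1: 30; 2: 99.9856.
Overall E[X²] = 0.49·30 + 0.51·99.9856 = 65.6927.

65.6927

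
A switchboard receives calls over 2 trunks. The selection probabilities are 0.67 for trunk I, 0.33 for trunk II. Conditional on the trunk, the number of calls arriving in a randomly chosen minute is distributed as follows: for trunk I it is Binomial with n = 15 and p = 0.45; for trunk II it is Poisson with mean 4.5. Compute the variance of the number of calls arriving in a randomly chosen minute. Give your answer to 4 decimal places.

5.0917

Per component, I: μ=6.75, E[X²]=49.275; II: μ=4.5, E[X²]=24.75.
E[X] = 0.67·6.75 + 0.33·4.5 = 6.0075.
E[X²] = 0.67·49.275 + 0.33·24.75 = 41.1818.
Var(X) = E[X²] − (E[X])² = 41.1818 − 36.0901 = 5.09169.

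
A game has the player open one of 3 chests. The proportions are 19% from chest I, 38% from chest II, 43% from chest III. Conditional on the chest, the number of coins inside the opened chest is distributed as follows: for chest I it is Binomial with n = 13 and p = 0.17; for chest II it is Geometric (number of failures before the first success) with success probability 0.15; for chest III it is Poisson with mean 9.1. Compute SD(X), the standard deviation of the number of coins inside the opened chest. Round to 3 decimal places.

Per component, I: μ=2.21, E[X²]=6.7184; II: μ=5.66667, E[X²]=69.8889; III: μ=9.1, E[X²]=91.91.
E[X] = 0.19·2.21 + 0.38·5.66667 + 0.43·9.1 = 6.48623.
E[X²] = 0.19·6.7184 + 0.38·69.8889 + 0.43·91.91 = 67.3556.
Var(X) = E[X²] − (E[X])² = 67.3556 − 42.0712 = 25.2844.
SD(X) = √25.2844 = 5.02835.

5.028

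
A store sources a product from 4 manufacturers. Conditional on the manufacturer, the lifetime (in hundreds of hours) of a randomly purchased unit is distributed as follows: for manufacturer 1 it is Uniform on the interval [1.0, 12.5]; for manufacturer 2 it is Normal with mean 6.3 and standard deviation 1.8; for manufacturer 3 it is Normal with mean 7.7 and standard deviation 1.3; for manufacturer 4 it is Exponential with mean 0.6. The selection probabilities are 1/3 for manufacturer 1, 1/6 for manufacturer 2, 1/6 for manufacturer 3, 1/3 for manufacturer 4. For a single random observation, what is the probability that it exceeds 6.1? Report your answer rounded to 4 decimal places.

0.4247

Conditional on each manufacturer, P(X > 6.1): 1: 0.556522; 2: 0.544236; 3: 0.890795; 4: 3.84302e-05.
By total probability, P(X > 6.1) = 0.333333·0.556522 + 0.166667·0.544236 + 0.166667·0.890795 + 0.333333·3.84302e-05 = 0.424692.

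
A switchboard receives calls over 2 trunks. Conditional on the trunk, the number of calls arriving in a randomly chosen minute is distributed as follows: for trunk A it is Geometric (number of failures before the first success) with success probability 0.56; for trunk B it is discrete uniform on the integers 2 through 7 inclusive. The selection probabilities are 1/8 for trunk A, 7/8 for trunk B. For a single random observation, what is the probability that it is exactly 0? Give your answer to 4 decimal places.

0.0700

Conditional on each trunk, P(X = 0): A: 0.56; B: 0.
By total probability, P(X = 0) = 0.125·0.56 + 0.875·0 = 0.07.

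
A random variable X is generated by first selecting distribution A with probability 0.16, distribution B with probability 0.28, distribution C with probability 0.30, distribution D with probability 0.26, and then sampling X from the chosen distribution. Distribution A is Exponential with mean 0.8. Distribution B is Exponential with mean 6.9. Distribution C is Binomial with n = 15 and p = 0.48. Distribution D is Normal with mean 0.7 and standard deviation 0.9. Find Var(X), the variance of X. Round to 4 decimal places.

24.5020

Per component, A: μ=0.8, E[X²]=1.28; B: μ=6.9, E[X²]=95.22; C: μ=7.2, E[X²]=55.584; D: μ=0.7, E[X²]=1.3.
E[X] = 0.16·0.8 + 0.28·6.9 + 0.3·7.2 + 0.26·0.7 = 4.402.
E[X²] = 0.16·1.28 + 0.28·95.22 + 0.3·55.584 + 0.26·1.3 = 43.8796.
Var(X) = E[X²] − (E[X])² = 43.8796 − 19.3776 = 24.502.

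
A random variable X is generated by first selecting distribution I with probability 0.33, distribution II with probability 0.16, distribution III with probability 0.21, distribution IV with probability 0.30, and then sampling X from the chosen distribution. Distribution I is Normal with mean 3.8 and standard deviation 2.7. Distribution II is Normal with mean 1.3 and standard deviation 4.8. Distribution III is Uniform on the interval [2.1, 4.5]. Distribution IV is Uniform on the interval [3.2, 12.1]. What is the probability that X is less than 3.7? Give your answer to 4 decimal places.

0.4276

Conditional on each component, P(X < 3.7): I: 0.485228; II: 0.691462; III: 0.666667; IV: 0.0561798.
By total probability, P(X < 3.7) = 0.33·0.485228 + 0.16·0.691462 + 0.21·0.666667 + 0.3·0.0561798 = 0.427613.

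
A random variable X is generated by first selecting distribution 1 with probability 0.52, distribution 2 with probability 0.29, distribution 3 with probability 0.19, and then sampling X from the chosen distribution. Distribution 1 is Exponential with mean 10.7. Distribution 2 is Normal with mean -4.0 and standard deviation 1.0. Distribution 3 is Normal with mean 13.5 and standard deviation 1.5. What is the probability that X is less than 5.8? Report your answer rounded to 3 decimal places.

0.508

Conditional on each component, P(X < 5.8): 1: 0.418449; 2: 1; 3: 1.42328e-07.
By total probability, P(X < 5.8) = 0.52·0.418449 + 0.29·1 + 0.19·1.42328e-07 = 0.507593.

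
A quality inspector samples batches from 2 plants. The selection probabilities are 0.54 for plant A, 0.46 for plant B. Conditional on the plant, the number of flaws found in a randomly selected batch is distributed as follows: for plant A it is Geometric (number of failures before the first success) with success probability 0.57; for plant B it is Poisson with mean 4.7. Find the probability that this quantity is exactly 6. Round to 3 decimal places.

0.065

Conditional on each plant, P(X = 6): A: 0.00360318; B: 0.136167.
By total probability, P(X = 6) = 0.54·0.00360318 + 0.46·0.136167 = 0.0645824.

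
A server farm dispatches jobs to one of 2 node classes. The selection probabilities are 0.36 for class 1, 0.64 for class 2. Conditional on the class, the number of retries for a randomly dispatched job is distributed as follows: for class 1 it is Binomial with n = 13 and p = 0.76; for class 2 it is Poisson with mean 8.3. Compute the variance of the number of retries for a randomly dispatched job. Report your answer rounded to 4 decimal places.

6.7408

Per component, 1: μ=9.88, E[X²]=99.9856; 2: μ=8.3, E[X²]=77.19.
E[X] = 0.36·9.88 + 0.64·8.3 = 8.8688.
E[X²] = 0.36·99.9856 + 0.64·77.19 = 85.3964.
Var(X) = E[X²] − (E[X])² = 85.3964 − 78.6556 = 6.7408.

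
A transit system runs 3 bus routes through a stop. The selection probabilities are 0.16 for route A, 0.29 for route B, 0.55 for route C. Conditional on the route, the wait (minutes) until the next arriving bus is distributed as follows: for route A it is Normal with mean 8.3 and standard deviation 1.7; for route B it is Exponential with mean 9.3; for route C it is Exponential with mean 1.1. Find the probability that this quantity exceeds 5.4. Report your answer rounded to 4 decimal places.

Conditional on each route, P(X > 5.4): A: 0.955985; B: 0.559537; C: 0.00737919.
By total probability, P(X > 5.4) = 0.16·0.955985 + 0.29·0.559537 + 0.55·0.00737919 = 0.319282.

0.3193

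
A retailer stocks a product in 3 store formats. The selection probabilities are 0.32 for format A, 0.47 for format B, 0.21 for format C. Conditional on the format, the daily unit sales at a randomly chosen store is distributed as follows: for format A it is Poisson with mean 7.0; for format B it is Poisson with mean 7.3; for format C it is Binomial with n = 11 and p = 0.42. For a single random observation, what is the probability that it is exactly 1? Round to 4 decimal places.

0.0085

Conditional on each format, P(X = 1): A: 0.00638317; B: 0.00493143; C: 0.0199032.
By total probability, P(X = 1) = 0.32·0.00638317 + 0.47·0.00493143 + 0.21·0.0199032 = 0.00854005.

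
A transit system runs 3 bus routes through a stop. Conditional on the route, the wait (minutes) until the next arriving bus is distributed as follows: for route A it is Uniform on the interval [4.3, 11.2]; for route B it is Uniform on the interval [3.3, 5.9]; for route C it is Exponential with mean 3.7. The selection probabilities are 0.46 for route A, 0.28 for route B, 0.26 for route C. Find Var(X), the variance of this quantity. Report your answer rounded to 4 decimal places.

Per component, A: μ=7.75, E[X²]=64.03; B: μ=4.6, E[X²]=21.7233; C: μ=3.7, E[X²]=27.38.
E[X] = 0.46·7.75 + 0.28·4.6 + 0.26·3.7 = 5.815.
E[X²] = 0.46·64.03 + 0.28·21.7233 + 0.26·27.38 = 42.6551.
Var(X) = E[X²] − (E[X])² = 42.6551 − 33.8142 = 8.84091.

8.8409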